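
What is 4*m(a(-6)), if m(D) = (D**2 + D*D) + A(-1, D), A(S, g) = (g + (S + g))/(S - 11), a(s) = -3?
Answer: 223/3 ≈ 74.333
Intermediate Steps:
A(S, g) = (S + 2*g)/(-11 + S)
m(D) = 1/12 + 2*D**2 - D/6 (m(D) = (D**2 + D*D) + (-1 + 2*D)/(-11 - 1) = (D**2 + D**2) + (-1 + 2*D)/(-12) = 2*D**2 - (-1 + 2*D)/12 = 2*D**2 + (1/12 - D/6) = 1/12 + 2*D**2 - D/6)
4*m(a(-6)) = 4*(1/12 + 2*(-3)**2 - 1/6*(-3)) = 4*(1/12 + 2*9 + 1/2) = 4*(1/12 + 18 + 1/2) = 4*(223/12) = 223/3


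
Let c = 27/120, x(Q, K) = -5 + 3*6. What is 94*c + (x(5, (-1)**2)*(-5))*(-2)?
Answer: 3023/20 ≈ 151.15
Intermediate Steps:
x(Q, K) = 13 (x(Q, K) = -5 + 18 = 13)
c = 9/40 (c = 27*(1/120) = 9/40 ≈ 0.22500)
94*c + (x(5, (-1)**2)*(-5))*(-2) = 94*(9/40) + (13*(-5))*(-2) = 423/20 - 65*(-2) = 423/20 + 130 = 3023/20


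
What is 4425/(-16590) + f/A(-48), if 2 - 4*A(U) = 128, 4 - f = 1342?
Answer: 140051/3318 ≈ 42.209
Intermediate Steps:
f = -1338 (f = 4 - 1*1342 = 4 - 1342 = -1338)
A(U) = -63/2 (A(U) = 1/2 - 1/4*128 = 1/2 - 32 = -63/2)
4425/(-16590) + f/A(-48) = 4425/(-16590) - 1338/(-63/2) = 4425*(-1/16590) - 1338*(-2/63) = -295/1106 + 892/21 = 140051/3318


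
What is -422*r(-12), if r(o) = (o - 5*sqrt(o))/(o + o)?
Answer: -211 - 1055*I*sqrt(3)/6 ≈ -211.0 - 304.55*I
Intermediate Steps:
r(o) = (o - 5*sqrt(o))/(2*o) (r(o) = (o - 5*sqrt(o))/((2*o)) = (o - 5*sqrt(o))*(1/(2*o)) = (o - 5*sqrt(o))/(2*o))
-422*r(-12) = -422*(1/2 - (-5)*I*sqrt(3)/12) = -422*(1/2 + 5*I*sqrt(3)/12) = -211 - 1055*I*sqrt(3)/6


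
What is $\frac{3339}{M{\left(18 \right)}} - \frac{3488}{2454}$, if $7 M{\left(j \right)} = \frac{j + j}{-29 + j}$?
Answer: $- \frac{35058685}{4908} \approx -7143.2$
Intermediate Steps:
$M{\left(j \right)} = \frac{2 j}{7 \left(-29 + j\right)}$ ($M{\left(j \right)} = \frac{\left(j + j\right) \frac{1}{-29 + j}}{7} = \frac{2 j \frac{1}{-29 + j}}{7} = \frac{2 j}{7 \left(-29 + j\right)}$)
$\frac{3339}{M{\left(18 \right)}} - \frac{3488}{2454} = \frac{3339}{\frac{2}{7} \cdot 18 \frac{1}{-29 + 18}} - \frac{3488}{2454} = \frac{3339}{\frac{2}{7} \cdot 18 \frac{1}{-11}} - \frac{1744}{1227} = \frac{3339}{\frac{2}{7} \cdot 18 \left(- \frac{1}{11}\right)} - \frac{1744}{1227} = \frac{3339}{- \frac{36}{77}} - \frac{1744}{1227} = 3339 \left(- \frac{77}{36}\right) - \frac{1744}{1227} = - \frac{28567}{4} - \frac{1744}{1227} = - \frac{35058685}{4908}$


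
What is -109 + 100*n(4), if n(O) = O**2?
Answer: 1491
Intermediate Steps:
-109 + 100*n(4) = -109 + 100*4**2 = -109 + 100*16 = -109 + 1600 = 1491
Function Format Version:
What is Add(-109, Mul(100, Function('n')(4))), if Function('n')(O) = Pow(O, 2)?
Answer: 1491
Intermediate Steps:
Add(-109, Mul(100, Function('n')(4))) = Add(-109, Mul(100, Pow(4, 2))) = Add(-109, Mul(100, 16)) = Add(-109, 1600) = 1491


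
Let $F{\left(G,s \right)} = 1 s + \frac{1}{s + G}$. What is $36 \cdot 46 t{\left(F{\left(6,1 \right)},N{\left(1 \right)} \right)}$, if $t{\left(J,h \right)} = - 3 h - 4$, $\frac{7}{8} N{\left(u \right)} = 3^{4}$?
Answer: $- \frac{3265632}{7} \approx -4.6652 \cdot 10^{5}$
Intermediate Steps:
$N{\left(u \right)} = \frac{648}{7}$ ($N{\left(u \right)} = \frac{8 \cdot 3^{4}}{7} = \frac{8}{7} \cdot 81 = \frac{648}{7}$)
$F{\left(G,s \right)} = s + \frac{1}{G + s}$
$t{\left(J,h \right)} = -4 - 3 h$
$36 \cdot 46 t{\left(F{\left(6,1 \right)},N{\left(1 \right)} \right)} = 36 \cdot 46 \left(-4 - \frac{1944}{7}\right) = 1656 \left(-4 - \frac{1944}{7}\right) = 1656 \left(- \frac{1972}{7}\right) = - \frac{3265632}{7}$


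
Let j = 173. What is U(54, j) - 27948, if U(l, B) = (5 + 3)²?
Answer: -27884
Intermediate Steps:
U(l, B) = 64 (U(l, B) = 8² = 64)
U(54, j) - 27948 = 64 - 27948 = -27884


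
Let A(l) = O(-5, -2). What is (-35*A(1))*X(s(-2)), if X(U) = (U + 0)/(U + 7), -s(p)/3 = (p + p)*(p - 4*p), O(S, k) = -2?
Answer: 5040/79 ≈ 63.797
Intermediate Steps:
s(p) = 18*p² (s(p) = -3*(p + p)*(p - 4*p) = -3*2*p*(-3*p) = -(-18)*p² = 18*p²)
X(U) = U/(7 + U)
A(l) = -2
(-35*A(1))*X(s(-2)) = (-35*(-2))*((18*(-2)²)/(7 + 18*(-2)²)) = 70*((18*4)/(7 + 18*4)) = 70*(72/(7 + 72)) = 70*(72/79) = 5040/79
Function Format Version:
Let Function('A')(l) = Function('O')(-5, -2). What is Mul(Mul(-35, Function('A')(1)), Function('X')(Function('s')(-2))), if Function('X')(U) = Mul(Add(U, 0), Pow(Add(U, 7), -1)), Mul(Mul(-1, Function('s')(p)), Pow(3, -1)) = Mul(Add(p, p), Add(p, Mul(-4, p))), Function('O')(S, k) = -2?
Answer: Rational(5040, 79) ≈ 63.797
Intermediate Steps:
Function('s')(p) = Mul(18, Pow(p, 2)) (Function('s')(p) = Mul(-3, Mul(Add(p, p), Add(p, Mul(-4, p)))) = Mul(-3, Mul(Mul(2, p), Mul(-3, p))) = Mul(-3, Mul(-6, Pow(p, 2))) = Mul(18, Pow(p, 2)))
Function('X')(U) = Mul(U, Pow(Add(7, U), -1))
Function('A')(l) = -2
Mul(Mul(-35, Function('A')(1)), Function('X')(Function('s')(-2))) = Mul(Mul(-35, -2), Mul(Mul(18, Pow(-2, 2)), Pow(Add(7, Mul(18, Pow(-2, 2))), -1))) = Mul(70, Mul(Mul(18, 4), Pow(Add(7, Mul(18, 4)), -1))) = Mul(70, Mul(72, Pow(Add(7, 72), -1))) = Mul(70, Mul(72, Pow(79, -1))) = Mul(70, Mul(72, Rational(1, 79))) = Mul(70, Rational(72, 79)) = Rational(5040, 79)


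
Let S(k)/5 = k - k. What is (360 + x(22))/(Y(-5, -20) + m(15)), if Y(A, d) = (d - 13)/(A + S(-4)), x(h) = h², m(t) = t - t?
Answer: 4220/33 ≈ 127.88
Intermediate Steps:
S(k) = 0 (S(k) = 5*(k - k) = 5*0 = 0)
m(t) = 0
Y(A, d) = (-13 + d)/A (Y(A, d) = (d - 13)/(A + 0) = (-13 + d)/A)
(360 + x(22))/(Y(-5, -20) + m(15)) = (360 + 22²)/((-13 - 20)/(-5) + 0) = (360 + 484)/(-⅕*(-33) + 0) = 844/(33/5 + 0) = 844/(33/5) = 844*(5/33) = 4220/33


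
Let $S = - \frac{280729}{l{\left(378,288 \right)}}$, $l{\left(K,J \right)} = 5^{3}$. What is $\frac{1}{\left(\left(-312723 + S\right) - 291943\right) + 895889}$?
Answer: $\frac{125}{36122146} \approx 3.4605 \cdot 10^{-6}$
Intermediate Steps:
$l{\left(K,J \right)} = 125$
$S = - \frac{280729}{125} \approx -2245.8$
$\frac{1}{\left(\left(-312723 + S\right) - 291943\right) + 895889} = \frac{1}{\left(\left(-312723 - \frac{280729}{125}\right) - 291943\right) + 895889} = \frac{1}{\left(- \frac{39371104}{125} - 291943\right) + 895889} = \frac{1}{- \frac{75863979}{125} + 895889} = \frac{1}{\frac{36122146}{125}} = \frac{125}{36122146}$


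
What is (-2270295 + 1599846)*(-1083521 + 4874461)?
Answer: -2541631932060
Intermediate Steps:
(-2270295 + 1599846)*(-1083521 + 4874461) = -670449*3790940 = -2541631932060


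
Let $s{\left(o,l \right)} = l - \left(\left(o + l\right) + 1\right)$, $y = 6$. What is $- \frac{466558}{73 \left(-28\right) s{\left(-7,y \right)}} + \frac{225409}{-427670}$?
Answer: $\frac{49192110971}{1311236220} \approx 37.516$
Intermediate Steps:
$s{\left(o,l \right)} = -1 - o$ ($s{\left(o,l \right)} = l - \left(\left(l + o\right) + 1\right) = l - \left(1 + l + o\right) = -1 - o$)
$- \frac{466558}{73 \left(-28\right) s{\left(-7,y \right)}} + \frac{225409}{-427670} = - \frac{466558}{73 \left(-28\right) \left(-1 - -7\right)} + \frac{225409}{-427670} = - \frac{466558}{\left(-2044\right) \left(-1 + 7\right)} + 225409 \left(- \frac{1}{427670}\right) = - \frac{466558}{\left(-2044\right) 6} - \frac{225409}{427670} = - \frac{466558}{-12264} - \frac{225409}{427670} = \left(-466558\right) \left(- \frac{1}{12264}\right) - \frac{225409}{427670} = \frac{233279}{6132} - \frac{225409}{427670} = \frac{49192110971}{1311236220}$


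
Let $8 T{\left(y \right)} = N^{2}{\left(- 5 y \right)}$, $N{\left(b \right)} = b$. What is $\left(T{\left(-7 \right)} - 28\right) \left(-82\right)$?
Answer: $- \frac{41041}{4} \approx -10260.0$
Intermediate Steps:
$T{\left(y \right)} = \frac{25 y^{2}}{8}$ ($T{\left(y \right)} = \frac{\left(- 5 y\right)^{2}}{8} = \frac{25 y^{2}}{8}$)
$\left(T{\left(-7 \right)} - 28\right) \left(-82\right) = \left(\frac{25 \left(-7\right)^{2}}{8} - 28\right) \left(-82\right) = \left(\frac{25}{8} \cdot 49 - 28\right) \left(-82\right) = \left(\frac{1225}{8} - 28\right) \left(-82\right) = \frac{1001}{8} \left(-82\right) = - \frac{41041}{4}$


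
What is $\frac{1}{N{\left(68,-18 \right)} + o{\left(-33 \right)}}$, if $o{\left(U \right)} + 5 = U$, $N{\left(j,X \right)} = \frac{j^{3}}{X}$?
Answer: $- \frac{9}{157558} \approx -5.7122 \cdot 10^{-5}$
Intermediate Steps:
$N{\left(j,X \right)} = \frac{j^{3}}{X}$
$o{\left(U \right)} = -5 + U$
$\frac{1}{N{\left(68,-18 \right)} + o{\left(-33 \right)}} = \frac{1}{\frac{68^{3}}{-18} - 38} = \frac{1}{\left(- \frac{1}{18}\right) 314432 - 38} = \frac{1}{- \frac{157216}{9} - 38} = \frac{1}{- \frac{157558}{9}} = - \frac{9}{157558}$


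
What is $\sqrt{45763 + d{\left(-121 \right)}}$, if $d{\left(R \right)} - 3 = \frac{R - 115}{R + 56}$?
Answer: $\frac{\sqrt{193376690}}{65} \approx 213.94$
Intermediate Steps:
$d{\left(R \right)} = 3 + \frac{-115 + R}{56 + R}$ ($d{\left(R \right)} = 3 + \frac{R - 115}{R + 56} = 3 + \frac{-115 + R}{56 + R}$)
$\sqrt{45763 + d{\left(-121 \right)}} = \sqrt{45763 + \frac{53 + 4 \left(-121\right)}{56 - 121}} = \sqrt{45763 + \frac{53 - 484}{-65}} = \sqrt{45763 - - \frac{431}{65}} = \sqrt{45763 + \frac{431}{65}} = \sqrt{\frac{2975026}{65}} = \frac{\sqrt{193376690}}{65}$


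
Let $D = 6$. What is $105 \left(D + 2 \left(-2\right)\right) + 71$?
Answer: $281$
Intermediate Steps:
$105 \left(D + 2 \left(-2\right)\right) + 71 = 105 \left(6 + 2 \left(-2\right)\right) + 71 = 105 \left(6 - 4\right) + 71 = 105 \cdot 2 + 71 = 210 + 71 = 281$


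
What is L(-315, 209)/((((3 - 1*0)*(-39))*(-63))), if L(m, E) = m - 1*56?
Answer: -53/1053 ≈ -0.050332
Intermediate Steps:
L(m, E) = -56 + m (L(m, E) = m - 56 = -56 + m)
L(-315, 209)/((((3 - 1*0)*(-39))*(-63))) = (-56 - 315)/((((3 - 1*0)*(-39))*(-63))) = -371*1/(2457*(3 + 0)) = -371/((3*(-39))*(-63)) = -371/((-117*(-63))) = -371/7371 = -371*1/7371 = -53/1053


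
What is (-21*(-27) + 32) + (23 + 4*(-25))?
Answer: 522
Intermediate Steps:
(-21*(-27) + 32) + (23 + 4*(-25)) = (567 + 32) + (23 - 100) = 599 - 77 = 522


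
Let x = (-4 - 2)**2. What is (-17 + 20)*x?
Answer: 108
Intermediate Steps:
x = 36 (x = (-6)**2 = 36)
(-17 + 20)*x = (-17 + 20)*36 = 3*36 = 108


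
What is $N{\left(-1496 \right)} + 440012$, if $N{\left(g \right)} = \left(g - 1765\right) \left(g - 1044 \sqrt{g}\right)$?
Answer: $5318468 + 6808968 i \sqrt{374} \approx 5.3185 \cdot 10^{6} + 1.3168 \cdot 10^{8} i$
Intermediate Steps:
$N{\left(g \right)} = \left(-1765 + g\right) \left(g - 1044 \sqrt{g}\right)$
$N{\left(-1496 \right)} + 440012 = \left(\left(-1496\right)^{2} - -2640440 - 1044 \left(-1496\right)^{\frac{3}{2}} + 1842660 \sqrt{-1496}\right) + 440012 = \left(2238016 + 2640440 - 1044 \left(- 2992 i \sqrt{374}\right) + 1842660 \cdot 2 i \sqrt{374}\right) + 440012 = \left(2238016 + 2640440 + 3123648 i \sqrt{374} + 3685320 i \sqrt{374}\right) + 440012 = \left(4878456 + 6808968 i \sqrt{374}\right) + 440012 = 5318468 + 6808968 i \sqrt{374}$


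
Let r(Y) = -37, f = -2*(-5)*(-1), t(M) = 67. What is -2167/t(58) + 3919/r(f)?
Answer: -342752/2479 ≈ -138.26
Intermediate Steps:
f = -10 (f = 10*(-1) = -10)
-2167/t(58) + 3919/r(f) = -2167/67 + 3919/(-37) = -2167*1/67 + 3919*(-1/37) = -2167/67 - 3919/37 = -342752/2479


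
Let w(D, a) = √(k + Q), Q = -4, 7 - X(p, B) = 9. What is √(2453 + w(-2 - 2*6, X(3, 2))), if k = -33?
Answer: √(2453 + I*√37) ≈ 49.528 + 0.0614*I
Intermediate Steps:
X(p, B) = -2 (X(p, B) = 7 - 1*9 = 7 - 9 = -2)
w(D, a) = I*√37 (w(D, a) = √(-33 - 4) = √(-37) = I*√37)
√(2453 + w(-2 - 2*6, X(3, 2))) = √(2453 + I*√37)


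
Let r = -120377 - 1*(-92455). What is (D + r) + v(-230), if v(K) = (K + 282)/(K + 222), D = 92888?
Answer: 129919/2 ≈ 64960.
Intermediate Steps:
r = -27922 (r = -120377 + 92455 = -27922)
v(K) = (282 + K)/(222 + K)
(D + r) + v(-230) = (92888 - 27922) + (282 - 230)/(222 - 230) = 64966 + 52/(-8) = 64966 - ⅛*52 = 64966 - 13/2 = 129919/2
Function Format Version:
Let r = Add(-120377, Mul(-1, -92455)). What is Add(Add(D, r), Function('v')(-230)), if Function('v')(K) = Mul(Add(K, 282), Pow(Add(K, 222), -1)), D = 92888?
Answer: Rational(129919, 2) ≈ 64960.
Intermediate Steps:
r = -27922 (r = Add(-120377, 92455) = -27922)
Function('v')(K) = Mul(Pow(Add(222, K), -1), Add(282, K)) (Function('v')(K) = Mul(Add(282, K), Pow(Add(222, K), -1)) = Mul(Pow(Add(222, K), -1), Add(282, K)))
Add(Add(D, r), Function('v')(-230)) = Add(Add(92888, -27922), Mul(Pow(Add(222, -230), -1), Add(282, -230))) = Add(64966, Mul(Pow(-8, -1), 52)) = Add(64966, Mul(Rational(-1, 8), 52)) = Add(64966, Rational(-13, 2)) = Rational(129919, 2)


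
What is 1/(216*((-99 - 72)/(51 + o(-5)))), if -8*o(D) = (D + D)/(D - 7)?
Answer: -2443/1772928 ≈ -0.0013779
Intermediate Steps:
o(D) = -D/(4*(-7 + D)) (o(D) = -(D + D)/(8*(D - 7)) = -2*D/(8*(-7 + D)) = -D/(4*(-7 + D)))
1/(216*((-99 - 72)/(51 + o(-5)))) = 1/(216*((-99 - 72)/(51 - 1*(-5)/(-28 + 4*(-5))))) = 1/(216*(-171/(51 - 1*(-5)/(-28 - 20)))) = 1/(216*(-171/(51 - 1*(-5)/(-48)))) = 1/(216*(-171/(51 - 1*(-5)*(-1/48)))) = 1/(216*(-171/(51 - 5/48))) = 1/(216*(-171/2443/48)) = 1/(216*(-171*48/2443)) = 1/(216*(-8208/2443)) = 1/(-1772928/2443) = -2443/1772928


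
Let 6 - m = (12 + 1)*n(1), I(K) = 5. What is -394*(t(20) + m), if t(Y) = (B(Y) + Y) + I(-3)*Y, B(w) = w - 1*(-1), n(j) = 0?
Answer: -57918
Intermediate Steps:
B(w) = 1 + w (B(w) = w + 1 = 1 + w)
t(Y) = 1 + 7*Y (t(Y) = ((1 + Y) + Y) + 5*Y = (1 + 2*Y) + 5*Y = 1 + 7*Y)
m = 6 (m = 6 - (12 + 1)*0 = 6 - 13*0 = 6 - 1*0 = 6 + 0 = 6)
-394*(t(20) + m) = -394*((1 + 7*20) + 6) = -394*((1 + 140) + 6) = -394*(141 + 6) = -394*147 = -57918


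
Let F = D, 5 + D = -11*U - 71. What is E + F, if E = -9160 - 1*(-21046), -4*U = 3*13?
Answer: 47669/4 ≈ 11917.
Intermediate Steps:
U = -39/4 (U = -3*13/4 = -¼*39 = -39/4 ≈ -9.7500)
E = 11886 (E = -9160 + 21046 = 11886)
D = 125/4 (D = -5 + (-11*(-39/4) - 71) = -5 + (429/4 - 71) = -5 + 145/4 = 125/4 ≈ 31.250)
F = 125/4 ≈ 31.250
E + F = 11886 + 125/4 = 47669/4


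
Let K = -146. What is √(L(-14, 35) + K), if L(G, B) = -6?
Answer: 2*I*√38 ≈ 12.329*I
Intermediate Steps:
√(L(-14, 35) + K) = √(-6 - 146) = √(-152) = 2*I*√38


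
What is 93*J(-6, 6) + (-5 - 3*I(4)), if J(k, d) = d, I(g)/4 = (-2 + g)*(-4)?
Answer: 649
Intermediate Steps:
I(g) = 32 - 16*g (I(g) = 4*((-2 + g)*(-4)) = 4*(8 - 4*g) = 32 - 16*g)
93*J(-6, 6) + (-5 - 3*I(4)) = 93*6 + (-5 - 3*(32 - 16*4)) = 558 + (-5 - 3*(32 - 64)) = 558 + (-5 - 3*(-32)) = 558 + (-5 + 96) = 558 + 91 = 649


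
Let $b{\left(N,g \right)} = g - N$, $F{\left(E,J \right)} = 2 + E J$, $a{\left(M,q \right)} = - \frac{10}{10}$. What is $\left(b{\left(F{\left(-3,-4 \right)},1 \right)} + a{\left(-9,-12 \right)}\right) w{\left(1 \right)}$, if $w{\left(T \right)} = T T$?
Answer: $-14$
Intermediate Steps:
$a{\left(M,q \right)} = -1$ ($a{\left(M,q \right)} = \left(-10\right) \frac{1}{10} = -1$)
$w{\left(T \right)} = T^{2}$
$\left(b{\left(F{\left(-3,-4 \right)},1 \right)} + a{\left(-9,-12 \right)}\right) w{\left(1 \right)} = \left(\left(1 - \left(2 - -12\right)\right) - 1\right) 1^{2} = \left(\left(1 - \left(2 + 12\right)\right) - 1\right) 1 = \left(\left(1 - 14\right) - 1\right) 1 = \left(-13 - 1\right) 1 = \left(-14\right) 1 = -14$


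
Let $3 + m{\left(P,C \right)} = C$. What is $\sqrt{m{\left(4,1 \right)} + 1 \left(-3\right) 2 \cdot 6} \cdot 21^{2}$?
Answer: $441 i \sqrt{38} \approx 2718.5 i$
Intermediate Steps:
$m{\left(P,C \right)} = -3 + C$
$\sqrt{m{\left(4,1 \right)} + 1 \left(-3\right) 2 \cdot 6} \cdot 21^{2} = \sqrt{\left(-3 + 1\right) + 1 \left(-3\right) 2 \cdot 6} \cdot 21^{2} = \sqrt{-2 + \left(-3\right) 2 \cdot 6} \cdot 441 = \sqrt{-2 - 36} \cdot 441 = \sqrt{-38} \cdot 441 = i \sqrt{38} \cdot 441 = 441 i \sqrt{38}$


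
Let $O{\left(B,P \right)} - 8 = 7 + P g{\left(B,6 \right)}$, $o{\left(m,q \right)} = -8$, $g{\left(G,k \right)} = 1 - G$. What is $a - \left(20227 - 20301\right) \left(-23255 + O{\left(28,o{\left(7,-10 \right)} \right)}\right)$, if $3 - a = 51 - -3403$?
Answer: $-1707227$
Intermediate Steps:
$O{\left(B,P \right)} = 15 + P \left(1 - B\right)$ ($O{\left(B,P \right)} = 8 + \left(7 + P \left(1 - B\right)\right) = 15 + P \left(1 - B\right)$)
$a = -3451$ ($a = 3 - \left(51 - -3403\right) = 3 - \left(51 + 3403\right) = 3 - 3454 = -3451$)
$a - \left(20227 - 20301\right) \left(-23255 + O{\left(28,o{\left(7,-10 \right)} \right)}\right) = -3451 - \left(20227 - 20301\right) \left(-23255 - \left(-15 - 8 \left(-1 + 28\right)\right)\right) = -3451 - - 74 \left(-23255 - \left(-15 - 216\right)\right) = -3451 - - 74 \left(-23255 + \left(15 + 216\right)\right) = -3451 - - 74 \left(-23255 + 231\right) = -3451 - \left(-74\right) \left(-23024\right) = -3451 - 1703776 = -1707227$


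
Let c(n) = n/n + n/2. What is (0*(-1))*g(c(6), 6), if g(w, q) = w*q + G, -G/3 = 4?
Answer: 0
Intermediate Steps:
G = -12 (G = -3*4 = -12)
c(n) = 1 + n/2 (c(n) = 1 + n*(½) = 1 + n/2)
g(w, q) = -12 + q*w (g(w, q) = w*q - 12 = q*w - 12 = -12 + q*w)
(0*(-1))*g(c(6), 6) = (0*(-1))*(-12 + 6*(1 + (½)*6)) = 0*(-12 + 6*(1 + 3)) = 0*(-12 + 6*4) = 0*(-12 + 24) = 0*12 = 0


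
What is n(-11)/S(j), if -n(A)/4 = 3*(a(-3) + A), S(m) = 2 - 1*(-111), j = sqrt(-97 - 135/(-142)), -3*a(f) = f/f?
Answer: 136/113 ≈ 1.2035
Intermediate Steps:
a(f) = -1/3 (a(f) = -f/(3*f) = -1/3*1 = -1/3)
j = I*sqrt(1936738)/142 (j = sqrt(-97 - 135*(-1/142)) = sqrt(-97 + 135/142) = sqrt(-13639/142) = I*sqrt(1936738)/142 ≈ 9.8005*I)
S(m) = 113 (S(m) = 2 + 111 = 113)
n(A) = 4 - 12*A (n(A) = -12*(-1/3 + A) = -4*(-1 + 3*A) = 4 - 12*A)
n(-11)/S(j) = (4 - 12*(-11))/113 = (4 + 132)*(1/113) = 136*(1/113) = 136/113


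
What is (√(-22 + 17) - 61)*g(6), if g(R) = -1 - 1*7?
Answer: 488 - 8*I*√5 ≈ 488.0 - 17.889*I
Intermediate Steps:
g(R) = -8 (g(R) = -1 - 7 = -8)
(√(-22 + 17) - 61)*g(6) = (√(-22 + 17) - 61)*(-8) = (√(-5) - 61)*(-8) = (I*√5 - 61)*(-8) = (-61 + I*√5)*(-8) = 488 - 8*I*√5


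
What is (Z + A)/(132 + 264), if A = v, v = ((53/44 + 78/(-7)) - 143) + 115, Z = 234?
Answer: 20129/40656 ≈ 0.49511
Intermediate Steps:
v = -11685/308 (v = ((53*(1/44) + 78*(-1/7)) - 143) + 115 = ((53/44 - 78/7) - 143) + 115 = (-3061/308 - 143) + 115 = -47105/308 + 115 = -11685/308 ≈ -37.938)
A = -11685/308 ≈ -37.938
(Z + A)/(132 + 264) = (234 - 11685/308)/(132 + 264) = (60387/308)/396 = (60387/308)*(1/396) = 20129/40656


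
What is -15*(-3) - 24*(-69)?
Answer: 1701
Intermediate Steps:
-15*(-3) - 24*(-69) = 45 + 1656 = 1701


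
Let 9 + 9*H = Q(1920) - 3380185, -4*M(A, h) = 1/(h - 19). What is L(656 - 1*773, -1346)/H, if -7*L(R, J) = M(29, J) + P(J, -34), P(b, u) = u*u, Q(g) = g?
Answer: 18935283/43039210760 ≈ 0.00043995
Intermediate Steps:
M(A, h) = -1/(4*(-19 + h)) (M(A, h) = -1/(4*(h - 19)) = -1/(4*(-19 + h)))
H = -3378274/9 (H = -1 + (1920 - 3380185)/9 = -1 + (⅑)*(-3378265) = -1 - 3378265/9 = -3378274/9 ≈ -3.7536e+5)
P(b, u) = u²
L(R, J) = -1156/7 + 1/(7*(-76 + 4*J)) (L(R, J) = -(-1/(-76 + 4*J) + (-34)²)/7 = -(-1/(-76 + 4*J) + 1156)/7 = -(1156 - 1/(-76 + 4*J))/7 = -1156/7 + 1/(7*(-76 + 4*J)))
L(656 - 1*773, -1346)/H = ((87857 - 4624*(-1346))/(28*(-19 - 1346)))/(-3378274/9) = ((1/28)*(87857 + 6223904)/(-1365))*(-9/3378274) = ((1/28)*(-1/1365)*6311761)*(-9/3378274) = -6311761/38220*(-9/3378274) = 18935283/43039210760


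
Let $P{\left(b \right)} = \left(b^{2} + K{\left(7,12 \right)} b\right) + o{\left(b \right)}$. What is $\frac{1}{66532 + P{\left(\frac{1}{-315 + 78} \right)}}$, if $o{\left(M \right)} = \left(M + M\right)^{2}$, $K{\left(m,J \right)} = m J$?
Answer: $\frac{56169}{3737016005} \approx 1.503 \cdot 10^{-5}$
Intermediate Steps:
$K{\left(m,J \right)} = J m$
$o{\left(M \right)} = 4 M^{2}$ ($o{\left(M \right)} = \left(2 M\right)^{2} = 4 M^{2}$)
$P{\left(b \right)} = 5 b^{2} + 84 b$ ($P{\left(b \right)} = \left(b^{2} + 12 \cdot 7 b\right) + 4 b^{2} = \left(b^{2} + 84 b\right) + 4 b^{2} = 5 b^{2} + 84 b$)
$\frac{1}{66532 + P{\left(\frac{1}{-315 + 78} \right)}} = \frac{1}{66532 + \frac{84 + \frac{5}{-315 + 78}}{-315 + 78}} = \frac{1}{66532 + \frac{84 + \frac{5}{-237}}{-237}} = \frac{1}{66532 - \frac{84 + 5 \left(- \frac{1}{237}\right)}{237}} = \frac{1}{66532 - \frac{84 - \frac{5}{237}}{237}} = \frac{1}{66532 - \frac{19903}{56169}} = \frac{1}{\frac{3737016005}{56169}} = \frac{56169}{3737016005}$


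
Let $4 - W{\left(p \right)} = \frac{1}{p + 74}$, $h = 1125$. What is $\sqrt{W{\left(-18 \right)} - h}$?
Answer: $\frac{i \sqrt{878878}}{28} \approx 33.482 i$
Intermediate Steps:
$W{\left(p \right)} = 4 - \frac{1}{74 + p}$ ($W{\left(p \right)} = 4 - \frac{1}{p + 74} = 4 - \frac{1}{74 + p}$)
$\sqrt{W{\left(-18 \right)} - h} = \sqrt{\frac{295 + 4 \left(-18\right)}{74 - 18} - 1125} = \sqrt{\frac{295 - 72}{56} - 1125} = \sqrt{\frac{1}{56} \cdot 223 - 1125} = \sqrt{\frac{223}{56} - 1125} = \sqrt{- \frac{62777}{56}} = \frac{i \sqrt{878878}}{28}$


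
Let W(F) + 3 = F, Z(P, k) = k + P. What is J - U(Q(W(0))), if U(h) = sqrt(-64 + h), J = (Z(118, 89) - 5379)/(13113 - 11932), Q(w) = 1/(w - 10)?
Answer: -5172/1181 - 7*I*sqrt(221)/13 ≈ -4.3793 - 8.0048*I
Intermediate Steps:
Z(P, k) = P + k
W(F) = -3 + F
Q(w) = 1/(-10 + w)
J = -5172/1181 (J = ((118 + 89) - 5379)/(13113 - 11932) = (207 - 5379)/1181 = -5172*1/1181 = -5172/1181 ≈ -4.3793)
J - U(Q(W(0))) = -5172/1181 - sqrt(-64 + 1/(-10 + (-3 + 0))) = -5172/1181 - sqrt(-64 + 1/(-10 - 3)) = -5172/1181 - sqrt(-64 + 1/(-13)) = -5172/1181 - sqrt(-64 - 1/13) = -5172/1181 - sqrt(-833/13) = -5172/1181 - 7*I*sqrt(221)/13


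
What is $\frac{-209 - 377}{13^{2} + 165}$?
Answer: $- \frac{293}{167} \approx -1.7545$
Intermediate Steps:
$\frac{-209 - 377}{13^{2} + 165} = - \frac{586}{169 + 165} = - \frac{586}{334} = \left(-586\right) \frac{1}{334} = - \frac{293}{167}$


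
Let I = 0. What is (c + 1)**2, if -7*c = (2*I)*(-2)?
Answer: 1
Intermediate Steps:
c = 0 (c = -2*0*(-2)/7 = -0*(-2) = -1/7*0 = 0)
(c + 1)**2 = (0 + 1)**2 = 1**2 = 1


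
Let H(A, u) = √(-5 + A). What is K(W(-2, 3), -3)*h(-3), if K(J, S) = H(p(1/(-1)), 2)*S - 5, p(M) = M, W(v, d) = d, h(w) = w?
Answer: 15 + 9*I*√6 ≈ 15.0 + 22.045*I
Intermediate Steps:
K(J, S) = -5 + I*S*√6 (K(J, S) = √(-5 + 1/(-1))*S - 5 = √(-5 - 1)*S - 5 = √(-6)*S - 5 = (I*√6)*S - 5 = I*S*√6 - 5 = -5 + I*S*√6)
K(W(-2, 3), -3)*h(-3) = (-5 + I*(-3)*√6)*(-3) = (-5 - 3*I*√6)*(-3) = 15 + 9*I*√6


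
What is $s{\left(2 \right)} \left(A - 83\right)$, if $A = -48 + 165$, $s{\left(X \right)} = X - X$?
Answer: $0$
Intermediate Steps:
$s{\left(X \right)} = 0$
$A = 117$
$s{\left(2 \right)} \left(A - 83\right) = 0 \left(117 - 83\right) = 0 \cdot 34 = 0$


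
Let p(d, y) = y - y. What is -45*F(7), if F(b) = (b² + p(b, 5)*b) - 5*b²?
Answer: 8820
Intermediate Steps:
p(d, y) = 0
F(b) = -4*b² (F(b) = (b² + 0*b) - 5*b² = (b² + 0) - 5*b² = b² - 5*b² = -4*b²)
-45*F(7) = -(-180)*7² = -(-180)*49 = -45*(-196) = 8820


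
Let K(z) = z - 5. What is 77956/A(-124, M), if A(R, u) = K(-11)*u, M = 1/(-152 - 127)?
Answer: 5437431/4 ≈ 1.3594e+6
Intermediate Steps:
K(z) = -5 + z
M = -1/279 (M = 1/(-279) = -1/279 ≈ -0.0035842)
A(R, u) = -16*u (A(R, u) = (-5 - 11)*u = -16*u)
77956/A(-124, M) = 77956/((-16*(-1/279))) = 77956/(16/279) = 77956*(279/16) = 5437431/4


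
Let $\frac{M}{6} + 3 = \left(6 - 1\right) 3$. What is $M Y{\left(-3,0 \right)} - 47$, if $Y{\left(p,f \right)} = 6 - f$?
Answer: $385$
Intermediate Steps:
$M = 72$ ($M = -18 + 6 \left(6 - 1\right) 3 = -18 + 6 \cdot 5 \cdot 3 = -18 + 6 \cdot 15 = -18 + 90 = 72$)
$M Y{\left(-3,0 \right)} - 47 = 72 \left(6 - 0\right) - 47 = 72 \left(6 + 0\right) - 47 = 72 \cdot 6 - 47 = 432 - 47 = 385$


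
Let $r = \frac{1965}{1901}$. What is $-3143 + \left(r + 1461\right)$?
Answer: $- \frac{3195517}{1901} \approx -1681.0$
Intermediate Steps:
$r = \frac{1965}{1901}$ ($r = 1965 \cdot \frac{1}{1901} = \frac{1965}{1901} \approx 1.0337$)
$-3143 + \left(r + 1461\right) = -3143 + \left(\frac{1965}{1901} + 1461\right) = -3143 + \frac{2779326}{1901} = - \frac{3195517}{1901}$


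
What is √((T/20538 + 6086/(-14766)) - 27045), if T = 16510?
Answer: I*√1919188891453096039/8424003 ≈ 164.45*I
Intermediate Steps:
√((T/20538 + 6086/(-14766)) - 27045) = √((16510/20538 + 6086/(-14766)) - 27045) = √((16510*(1/20538) + 6086*(-1/14766)) - 27045) = √((8255/10269 - 3043/7383) - 27045) = √(9899366/25272009 - 27045) = √(-683471584039/25272009) = I*√1919188891453096039/8424003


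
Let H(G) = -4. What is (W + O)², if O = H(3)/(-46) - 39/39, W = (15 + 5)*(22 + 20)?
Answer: 372451401/529 ≈ 7.0407e+5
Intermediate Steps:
W = 840 (W = 20*42 = 840)
O = -21/23 (O = -4/(-46) - 39/39 = -4*(-1/46) - 39*1/39 = 2/23 - 1 = -21/23 ≈ -0.91304)
(W + O)² = (840 - 21/23)² = (19299/23)² = 372451401/529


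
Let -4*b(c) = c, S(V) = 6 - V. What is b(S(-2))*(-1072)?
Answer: 2144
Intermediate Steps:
b(c) = -c/4
b(S(-2))*(-1072) = -(6 - 1*(-2))/4*(-1072) = -(6 + 2)/4*(-1072) = -1/4*8*(-1072) = -2*(-1072) = 2144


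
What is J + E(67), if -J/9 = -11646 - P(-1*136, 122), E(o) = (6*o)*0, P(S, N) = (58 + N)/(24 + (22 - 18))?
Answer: 734103/7 ≈ 1.0487e+5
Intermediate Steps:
P(S, N) = 29/14 + N/28 (P(S, N) = (58 + N)/(24 + 4) = (58 + N)/28 = (58 + N)*(1/28) = 29/14 + N/28)
E(o) = 0
J = 734103/7 (J = -9*(-11646 - (29/14 + (1/28)*122)) = -9*(-11646 - (29/14 + 61/14)) = -9*(-11646 - 1*45/7) = -9*(-11646 - 45/7) = -9*(-81567/7) = 734103/7 ≈ 1.0487e+5)
J + E(67) = 734103/7 + 0 = 734103/7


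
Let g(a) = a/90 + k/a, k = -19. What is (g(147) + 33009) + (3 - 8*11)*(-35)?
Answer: 17632897/490 ≈ 35986.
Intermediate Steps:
g(a) = -19/a + a/90 (g(a) = a/90 - 19/a = -19/a + a/90)
(g(147) + 33009) + (3 - 8*11)*(-35) = ((-19/147 + (1/90)*147) + 33009) + (3 - 8*11)*(-35) = ((-19*1/147 + 49/30) + 33009) + (3 - 88)*(-35) = ((-19/147 + 49/30) + 33009) - 85*(-35) = (737/490 + 33009) + 2975 = 16175147/490 + 2975 = 17632897/490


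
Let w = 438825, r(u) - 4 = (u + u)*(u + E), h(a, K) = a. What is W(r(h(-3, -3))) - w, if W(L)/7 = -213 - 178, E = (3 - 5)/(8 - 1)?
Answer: -441562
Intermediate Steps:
E = -2/7 ≈ -0.28571
r(u) = 4 + 2*u*(-2/7 + u) (r(u) = 4 + (u + u)*(u - 2/7) = 4 + (2*u)*(-2/7 + u) = 4 + 2*u*(-2/7 + u))
W(L) = -2737 (W(L) = 7*(-213 - 178) = 7*(-391) = -2737)
W(r(h(-3, -3))) - w = -2737 - 1*438825 = -2737 - 438825 = -441562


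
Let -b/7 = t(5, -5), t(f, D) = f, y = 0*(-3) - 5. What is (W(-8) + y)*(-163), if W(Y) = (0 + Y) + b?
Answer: 7824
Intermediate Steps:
y = -5 (y = 0 - 5 = -5)
b = -35 (b = -7*5 = -35)
W(Y) = -35 + Y (W(Y) = (0 + Y) - 35 = Y - 35 = -35 + Y)
(W(-8) + y)*(-163) = ((-35 - 8) - 5)*(-163) = (-43 - 5)*(-163) = -48*(-163) = 7824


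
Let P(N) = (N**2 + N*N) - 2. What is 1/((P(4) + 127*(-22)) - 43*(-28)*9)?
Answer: 1/8072 ≈ 0.00012388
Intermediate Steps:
P(N) = -2 + 2*N**2 (P(N) = (N**2 + N**2) - 2 = 2*N**2 - 2 = -2 + 2*N**2)
1/((P(4) + 127*(-22)) - 43*(-28)*9) = 1/(((-2 + 2*4**2) + 127*(-22)) - 43*(-28)*9) = 1/(((-2 + 2*16) - 2794) + 1204*9) = 1/(((-2 + 32) - 2794) + 10836) = 1/((30 - 2794) + 10836) = 1/(-2764 + 10836) = 1/8072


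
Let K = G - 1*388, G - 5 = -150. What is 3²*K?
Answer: -4797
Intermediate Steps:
G = -145 (G = 5 - 150 = -145)
K = -533 (K = -145 - 1*388 = -145 - 388 = -533)
3²*K = 3²*(-533) = 9*(-533) = -4797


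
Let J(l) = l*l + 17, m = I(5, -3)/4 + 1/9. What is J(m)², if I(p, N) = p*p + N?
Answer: 246772681/104976 ≈ 2350.8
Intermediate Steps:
I(p, N) = N + p² (I(p, N) = p² + N = N + p²)
m = 101/18 (m = (-3 + 5²)/4 + 1/9 = (-3 + 25)*(¼) + 1*(⅑) = 22*(¼) + ⅑ = 11/2 + ⅑ = 101/18 ≈ 5.6111)
J(l) = 17 + l² (J(l) = l² + 17 = 17 + l²)
J(m)² = (17 + (101/18)²)² = (17 + 10201/324)² = (15709/324)² = 246772681/104976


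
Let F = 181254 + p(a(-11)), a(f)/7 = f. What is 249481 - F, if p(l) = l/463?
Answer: 31589178/463 ≈ 68227.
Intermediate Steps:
a(f) = 7*f
p(l) = l/463 (p(l) = l*(1/463) = l/463)
F = 83920525/463 (F = 181254 + (7*(-11))/463 = 181254 + (1/463)*(-77) = 181254 - 77/463 = 83920525/463 ≈ 1.8125e+5)
249481 - F = 249481 - 1*83920525/463 = 249481 - 83920525/463 = 31589178/463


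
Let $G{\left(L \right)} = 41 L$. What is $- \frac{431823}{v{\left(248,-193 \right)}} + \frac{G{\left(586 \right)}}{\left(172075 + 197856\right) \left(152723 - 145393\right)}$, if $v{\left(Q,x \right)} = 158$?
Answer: $- \frac{585464375692591}{214215944170} \approx -2733.1$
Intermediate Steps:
$- \frac{431823}{v{\left(248,-193 \right)}} + \frac{G{\left(586 \right)}}{\left(172075 + 197856\right) \left(152723 - 145393\right)} = - \frac{431823}{158} + \frac{41 \cdot 586}{\left(172075 + 197856\right) \left(152723 - 145393\right)} = \left(-431823\right) \frac{1}{158} + \frac{24026}{369931 \cdot 7330} = - \frac{431823}{158} + \frac{24026}{2711594230} = - \frac{431823}{158} + 24026 \cdot \frac{1}{2711594230} = - \frac{431823}{158} + \frac{12013}{1355797115} = - \frac{585464375692591}{214215944170}$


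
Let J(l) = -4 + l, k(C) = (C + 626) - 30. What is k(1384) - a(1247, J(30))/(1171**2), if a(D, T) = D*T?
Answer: 2715024758/1371241 ≈ 1980.0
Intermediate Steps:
k(C) = 596 + C (k(C) = (626 + C) - 30 = 596 + C)
k(1384) - a(1247, J(30))/(1171**2) = (596 + 1384) - 1247*(-4 + 30)/(1171**2) = 1980 - 1247*26/1371241 = 1980 - 32422/1371241 = 2715024758/1371241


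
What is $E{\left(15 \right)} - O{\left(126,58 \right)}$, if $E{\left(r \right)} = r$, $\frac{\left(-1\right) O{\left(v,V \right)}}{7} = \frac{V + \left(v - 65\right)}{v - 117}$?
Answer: $\frac{968}{9} \approx 107.56$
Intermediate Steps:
$O{\left(v,V \right)} = - \frac{7 \left(-65 + V + v\right)}{-117 + v}$ ($O{\left(v,V \right)} = - 7 \frac{V + \left(v - 65\right)}{v - 117} = - 7 \frac{V + \left(v - 65\right)}{-117 + v} = - 7 \frac{V + \left(-65 + v\right)}{-117 + v} = - 7 \frac{-65 + V + v}{-117 + v} = - \frac{7 \left(-65 + V + v\right)}{-117 + v}$)
$E{\left(15 \right)} - O{\left(126,58 \right)} = 15 - \frac{7 \left(65 - 58 - 126\right)}{-117 + 126} = 15 - \frac{7 \left(65 - 58 - 126\right)}{9} = 15 - 7 \cdot \frac{1}{9} \left(-119\right) = 15 - - \frac{833}{9} = 15 + \frac{833}{9} = \frac{968}{9}$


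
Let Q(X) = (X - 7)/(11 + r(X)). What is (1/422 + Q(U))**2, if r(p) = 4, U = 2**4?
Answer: 1615441/4452100 ≈ 0.36285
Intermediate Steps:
U = 16
Q(X) = -7/15 + X/15 (Q(X) = (X - 7)/(11 + 4) = (-7 + X)/15 = (-7 + X)*(1/15) = -7/15 + X/15)
(1/422 + Q(U))**2 = (1/422 + (-7/15 + (1/15)*16))**2 = (1/422 + (-7/15 + 16/15))**2 = (1/422 + 3/5)**2 = (1271/2110)**2 = 1615441/4452100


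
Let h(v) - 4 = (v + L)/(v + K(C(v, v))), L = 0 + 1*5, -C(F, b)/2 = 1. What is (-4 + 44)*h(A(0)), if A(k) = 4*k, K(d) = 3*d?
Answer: 380/3 ≈ 126.67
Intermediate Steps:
C(F, b) = -2 (C(F, b) = -2*1 = -2)
L = 5 (L = 0 + 5 = 5)
h(v) = 4 + (5 + v)/(-6 + v) (h(v) = 4 + (v + 5)/(v + 3*(-2)) = 4 + (5 + v)/(v - 6) = 4 + (5 + v)/(-6 + v))
(-4 + 44)*h(A(0)) = (-4 + 44)*((-19 + 5*(4*0))/(-6 + 4*0)) = 40*((-19 + 5*0)/(-6 + 0)) = 40*((-19 + 0)/(-6)) = 40*(-1/6*(-19)) = 40*(19/6) = 380/3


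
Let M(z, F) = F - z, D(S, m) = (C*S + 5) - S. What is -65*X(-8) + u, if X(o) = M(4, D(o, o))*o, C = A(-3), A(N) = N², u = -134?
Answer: -32894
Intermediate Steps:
C = 9 (C = (-3)² = 9)
D(S, m) = 5 + 8*S (D(S, m) = (9*S + 5) - S = (5 + 9*S) - S = 5 + 8*S)
X(o) = o*(1 + 8*o) (X(o) = ((5 + 8*o) - 1*4)*o = ((5 + 8*o) - 4)*o = (1 + 8*o)*o = o*(1 + 8*o))
-65*X(-8) + u = -(-520)*(1 + 8*(-8)) - 134 = -(-520)*(1 - 64) - 134 = -(-520)*(-63) - 134 = -65*504 - 134 = -32760 - 134 = -32894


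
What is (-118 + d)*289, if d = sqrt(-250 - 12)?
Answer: -34102 + 289*I*sqrt(262) ≈ -34102.0 + 4677.9*I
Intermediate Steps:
d = I*sqrt(262) (d = sqrt(-262) = I*sqrt(262) ≈ 16.186*I)
(-118 + d)*289 = (-118 + I*sqrt(262))*289 = -34102 + 289*I*sqrt(262)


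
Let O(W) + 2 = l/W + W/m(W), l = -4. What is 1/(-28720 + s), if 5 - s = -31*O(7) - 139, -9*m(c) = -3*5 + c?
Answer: -56/1591049 ≈ -3.5197e-5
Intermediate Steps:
m(c) = 5/3 - c/9 (m(c) = -(-3*5 + c)/9 = -(-15 + c)/9 = 5/3 - c/9)
O(W) = -2 - 4/W + W/(5/3 - W/9) (O(W) = -2 + (-4/W + W/(5/3 - W/9)) = -2 - 4/W + W/(5/3 - W/9))
s = 17271/56 (s = 5 - (-31*(60 - 11*7**2 + 26*7)/(7*(-15 + 7)) - 139) = 5 - (-31*(60 - 11*49 + 182)/(7*(-8)) - 139) = 5 - (-31*(-1)*(60 - 539 + 182)/(7*8) - 139) = 5 - (-31*(-1)*(-297)/(7*8) - 139) = 5 - (-31*297/56 - 139) = 5 - (-9207/56 - 139) = 5 - 1*(-16991/56) = 5 + 16991/56 = 17271/56 ≈ 308.41)
1/(-28720 + s) = 1/(-28720 + 17271/56) = 1/(-1591049/56) = -56/1591049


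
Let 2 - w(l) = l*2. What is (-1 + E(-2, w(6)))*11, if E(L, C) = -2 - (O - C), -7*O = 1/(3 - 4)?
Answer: -1012/7 ≈ -144.57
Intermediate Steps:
w(l) = 2 - 2*l (w(l) = 2 - l*2 = 2 - 2*l)
O = ⅐ (O = -1/(7*(3 - 4)) = -⅐/(-1) = -⅐*(-1) = ⅐ ≈ 0.14286)
E(L, C) = -15/7 + C (E(L, C) = -2 - (⅐ - C) = -2 + (-⅐ + C) = -15/7 + C)
(-1 + E(-2, w(6)))*11 = (-1 + (-15/7 + (2 - 2*6)))*11 = (-1 + (-15/7 + (2 - 12)))*11 = (-1 + (-15/7 - 10))*11 = (-1 - 85/7)*11 = -92/7*11 = -1012/7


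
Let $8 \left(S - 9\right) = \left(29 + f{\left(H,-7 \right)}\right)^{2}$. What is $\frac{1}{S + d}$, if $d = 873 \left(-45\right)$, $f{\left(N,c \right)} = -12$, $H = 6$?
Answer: $- \frac{8}{313919} \approx -2.5484 \cdot 10^{-5}$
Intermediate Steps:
$d = -39285$
$S = \frac{361}{8}$ ($S = 9 + \frac{\left(29 - 12\right)^{2}}{8} = 9 + \frac{17^{2}}{8} = 9 + \frac{1}{8} \cdot 289 = 9 + \frac{289}{8} = \frac{361}{8} \approx 45.125$)
$\frac{1}{S + d} = \frac{1}{\frac{361}{8} - 39285} = \frac{1}{- \frac{313919}{8}} = - \frac{8}{313919}$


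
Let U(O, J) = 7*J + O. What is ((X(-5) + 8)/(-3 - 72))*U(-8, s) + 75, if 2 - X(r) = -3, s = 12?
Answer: 4637/75 ≈ 61.827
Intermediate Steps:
X(r) = 5 (X(r) = 2 - 1*(-3) = 2 + 3 = 5)
U(O, J) = O + 7*J
((X(-5) + 8)/(-3 - 72))*U(-8, s) + 75 = ((5 + 8)/(-3 - 72))*(-8 + 7*12) + 75 = (13/(-75))*(-8 + 84) + 75 = (13*(-1/75))*76 + 75 = -13/75*76 + 75 = -988/75 + 75 = 4637/75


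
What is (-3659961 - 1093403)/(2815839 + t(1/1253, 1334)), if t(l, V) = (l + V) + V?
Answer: -1488991273/882897318 ≈ -1.6865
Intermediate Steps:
t(l, V) = l + 2*V (t(l, V) = (V + l) + V = l + 2*V)
(-3659961 - 1093403)/(2815839 + t(1/1253, 1334)) = (-3659961 - 1093403)/(2815839 + (1/1253 + 2*1334)) = -4753364/(2815839 + (1/1253 + 2668)) = -4753364/(2815839 + 3343005/1253) = -4753364/3531589272/1253 = -4753364*1253/3531589272 = -1488991273/882897318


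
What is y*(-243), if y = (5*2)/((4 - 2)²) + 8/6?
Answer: -1863/2 ≈ -931.50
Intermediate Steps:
y = 23/6 (y = 10/(2²) + 8*(⅙) = 10/4 + 4/3 = 10*(¼) + 4/3 = 5/2 + 4/3 = 23/6 ≈ 3.8333)
y*(-243) = (23/6)*(-243) = -1863/2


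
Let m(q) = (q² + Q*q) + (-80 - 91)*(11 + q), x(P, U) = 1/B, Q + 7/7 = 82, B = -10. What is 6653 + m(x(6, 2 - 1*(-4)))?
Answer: 478101/100 ≈ 4781.0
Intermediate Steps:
Q = 81 (Q = -1 + 82 = 81)
x(P, U) = -⅒ (x(P, U) = 1/(-10) = -⅒)
m(q) = -1881 + q² - 90*q (m(q) = (q² + 81*q) + (-80 - 91)*(11 + q) = (q² + 81*q) - 171*(11 + q) = (q² + 81*q) + (-1881 - 171*q) = -1881 + q² - 90*q)
6653 + m(x(6, 2 - 1*(-4))) = 6653 + (-1881 + (-⅒)² - 90*(-⅒)) = 6653 + (-1881 + 1/100 + 9) = 6653 - 187199/100 = 478101/100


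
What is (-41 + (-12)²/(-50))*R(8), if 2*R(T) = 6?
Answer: -3291/25 ≈ -131.64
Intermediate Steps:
R(T) = 3 (R(T) = (½)*6 = 3)
(-41 + (-12)²/(-50))*R(8) = (-41 + (-12)²/(-50))*3 = (-41 + 144*(-1/50))*3 = (-41 - 72/25)*3 = -1097/25*3 = -3291/25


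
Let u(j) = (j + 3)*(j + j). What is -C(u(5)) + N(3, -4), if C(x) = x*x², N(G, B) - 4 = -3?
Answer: -511999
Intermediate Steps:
N(G, B) = 1 (N(G, B) = 4 - 3 = 1)
u(j) = 2*j*(3 + j) (u(j) = (3 + j)*(2*j) = 2*j*(3 + j))
C(x) = x³
-C(u(5)) + N(3, -4) = -(2*5*(3 + 5))³ + 1 = -(2*5*8)³ + 1 = -1*80³ + 1 = -1*512000 + 1 = -512000 + 1 = -511999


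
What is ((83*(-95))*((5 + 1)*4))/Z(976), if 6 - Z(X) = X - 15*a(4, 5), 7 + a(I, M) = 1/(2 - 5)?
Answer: 1577/9 ≈ 175.22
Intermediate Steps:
a(I, M) = -22/3 (a(I, M) = -7 + 1/(2 - 5) = -7 + 1/(-3) = -7 - 1/3 = -22/3)
Z(X) = -104 - X (Z(X) = 6 - (X - 15*(-22/3)) = 6 - (X + 110) = 6 - (110 + X) = 6 + (-110 - X) = -104 - X)
((83*(-95))*((5 + 1)*4))/Z(976) = ((83*(-95))*((5 + 1)*4))/(-104 - 1*976) = (-47310*4)/(-104 - 976) = -7885*24/(-1080) = -189240*(-1/1080) = 1577/9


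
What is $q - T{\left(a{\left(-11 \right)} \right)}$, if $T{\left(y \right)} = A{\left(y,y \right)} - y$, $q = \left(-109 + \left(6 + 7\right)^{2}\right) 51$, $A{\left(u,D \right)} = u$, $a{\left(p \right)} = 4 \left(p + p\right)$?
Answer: $3060$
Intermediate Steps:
$a{\left(p \right)} = 8 p$ ($a{\left(p \right)} = 4 \cdot 2 p = 8 p$)
$q = 3060$ ($q = \left(-109 + 13^{2}\right) 51 = \left(-109 + 169\right) 51 = 60 \cdot 51 = 3060$)
$T{\left(y \right)} = 0$ ($T{\left(y \right)} = y - y = 0$)
$q - T{\left(a{\left(-11 \right)} \right)} = 3060 - 0 = 3060 + 0 = 3060$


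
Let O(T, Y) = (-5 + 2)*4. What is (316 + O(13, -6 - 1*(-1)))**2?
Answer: 92416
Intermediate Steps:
O(T, Y) = -12 (O(T, Y) = -3*4 = -12)
(316 + O(13, -6 - 1*(-1)))**2 = (316 - 12)**2 = 304**2 = 92416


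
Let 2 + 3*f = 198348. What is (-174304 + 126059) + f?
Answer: 53611/3 ≈ 17870.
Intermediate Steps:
f = 198346/3 (f = -2/3 + (1/3)*198348 = -2/3 + 66116 = 198346/3 ≈ 66115.)
(-174304 + 126059) + f = (-174304 + 126059) + 198346/3 = -48245 + 198346/3 = 53611/3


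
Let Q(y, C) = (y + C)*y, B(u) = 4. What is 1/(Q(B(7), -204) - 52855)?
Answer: -1/53655 ≈ -1.8638e-5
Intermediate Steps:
Q(y, C) = y*(C + y) (Q(y, C) = (C + y)*y = y*(C + y))
1/(Q(B(7), -204) - 52855) = 1/(4*(-204 + 4) - 52855) = 1/(4*(-200) - 52855) = 1/(-800 - 52855) = 1/(-53655) = -1/53655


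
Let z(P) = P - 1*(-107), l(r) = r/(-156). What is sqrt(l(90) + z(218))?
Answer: sqrt(219310)/26 ≈ 18.012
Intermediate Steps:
l(r) = -r/156 (l(r) = r*(-1/156) = -r/156)
z(P) = 107 + P (z(P) = P + 107 = 107 + P)
sqrt(l(90) + z(218)) = sqrt(-1/156*90 + (107 + 218)) = sqrt(-15/26 + 325) = sqrt(8435/26) = sqrt(219310)/26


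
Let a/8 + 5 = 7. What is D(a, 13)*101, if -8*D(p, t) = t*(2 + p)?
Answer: -11817/4 ≈ -2954.3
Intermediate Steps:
a = 16 (a = -40 + 8*7 = -40 + 56 = 16)
D(p, t) = -t*(2 + p)/8
D(a, 13)*101 = -⅛*13*(2 + 16)*101 = -⅛*13*18*101 = -117/4*101 = -11817/4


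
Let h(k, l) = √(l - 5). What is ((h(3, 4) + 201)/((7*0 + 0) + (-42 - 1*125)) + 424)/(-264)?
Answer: -70607/44088 + I/44088 ≈ -1.6015 + 2.2682e-5*I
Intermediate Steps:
h(k, l) = √(-5 + l)
((h(3, 4) + 201)/((7*0 + 0) + (-42 - 1*125)) + 424)/(-264) = ((√(-5 + 4) + 201)/((7*0 + 0) + (-42 - 1*125)) + 424)/(-264) = ((√(-1) + 201)/((0 + 0) + (-42 - 125)) + 424)*(-1/264) = ((I + 201)/(0 - 167) + 424)*(-1/264) = ((201 + I)/(-167) + 424)*(-1/264) = ((201 + I)*(-1/167) + 424)*(-1/264) = ((-201/167 - I/167) + 424)*(-1/264) = (70607/167 - I/167)*(-1/264) = -70607/44088 + I/44088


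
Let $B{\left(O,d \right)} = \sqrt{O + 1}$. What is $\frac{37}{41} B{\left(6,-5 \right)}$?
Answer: $\frac{37 \sqrt{7}}{41} \approx 2.3876$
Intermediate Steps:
$B{\left(O,d \right)} = \sqrt{1 + O}$
$\frac{37}{41} B{\left(6,-5 \right)} = \frac{37}{41} \sqrt{1 + 6} = 37 \cdot \frac{1}{41} \sqrt{7} = \frac{37 \sqrt{7}}{41}$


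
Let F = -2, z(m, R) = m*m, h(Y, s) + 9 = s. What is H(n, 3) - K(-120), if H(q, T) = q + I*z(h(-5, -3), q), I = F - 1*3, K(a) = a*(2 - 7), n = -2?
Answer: -1322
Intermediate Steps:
K(a) = -5*a (K(a) = a*(-5) = -5*a)
h(Y, s) = -9 + s
z(m, R) = m**2
I = -5 (I = -2 - 1*3 = -2 - 3 = -5)
H(q, T) = -720 + q (H(q, T) = q - 5*(-9 - 3)**2 = q - 5*(-12)**2 = q - 5*144 = q - 720 = -720 + q)
H(n, 3) - K(-120) = (-720 - 2) - (-5)*(-120) = -722 - 1*600 = -722 - 600 = -1322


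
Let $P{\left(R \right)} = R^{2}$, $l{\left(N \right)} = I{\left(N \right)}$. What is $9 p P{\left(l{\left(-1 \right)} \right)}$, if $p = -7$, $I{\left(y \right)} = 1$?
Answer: $-63$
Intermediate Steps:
$l{\left(N \right)} = 1$
$9 p P{\left(l{\left(-1 \right)} \right)} = 9 \left(-7\right) 1^{2} = \left(-63\right) 1 = -63$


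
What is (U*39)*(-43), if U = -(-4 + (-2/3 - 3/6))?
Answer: -17329/2 ≈ -8664.5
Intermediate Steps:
U = 31/6 (U = -(-4 + (-2*1/3 - 3*1/6)) = -(-4 + (-2/3 - 1/2)) = -(-4 - 7/6) = -1*(-31/6) = 31/6 ≈ 5.1667)
(U*39)*(-43) = ((31/6)*39)*(-43) = (403/2)*(-43) = -17329/2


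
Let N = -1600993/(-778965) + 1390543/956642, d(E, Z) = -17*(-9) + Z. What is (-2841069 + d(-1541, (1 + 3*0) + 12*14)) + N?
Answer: -2116895447548467409/745190635530 ≈ -2.8407e+6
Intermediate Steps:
d(E, Z) = 153 + Z
N = 2614761473501/745190635530 (N = -1600993*(-1/778965) + 1390543*(1/956642) = 1600993/778965 + 1390543/956642 = 2614761473501/745190635530 ≈ 3.5089)
(-2841069 + d(-1541, (1 + 3*0) + 12*14)) + N = (-2841069 + (153 + ((1 + 3*0) + 12*14))) + 2614761473501/745190635530 = (-2841069 + (153 + ((1 + 0) + 168))) + 2614761473501/745190635530 = (-2841069 + (153 + (1 + 168))) + 2614761473501/745190635530 = (-2841069 + (153 + 169)) + 2614761473501/745190635530 = (-2841069 + 322) + 2614761473501/745190635530 = -2840747 + 2614761473501/745190635530 = -2116895447548467409/745190635530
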